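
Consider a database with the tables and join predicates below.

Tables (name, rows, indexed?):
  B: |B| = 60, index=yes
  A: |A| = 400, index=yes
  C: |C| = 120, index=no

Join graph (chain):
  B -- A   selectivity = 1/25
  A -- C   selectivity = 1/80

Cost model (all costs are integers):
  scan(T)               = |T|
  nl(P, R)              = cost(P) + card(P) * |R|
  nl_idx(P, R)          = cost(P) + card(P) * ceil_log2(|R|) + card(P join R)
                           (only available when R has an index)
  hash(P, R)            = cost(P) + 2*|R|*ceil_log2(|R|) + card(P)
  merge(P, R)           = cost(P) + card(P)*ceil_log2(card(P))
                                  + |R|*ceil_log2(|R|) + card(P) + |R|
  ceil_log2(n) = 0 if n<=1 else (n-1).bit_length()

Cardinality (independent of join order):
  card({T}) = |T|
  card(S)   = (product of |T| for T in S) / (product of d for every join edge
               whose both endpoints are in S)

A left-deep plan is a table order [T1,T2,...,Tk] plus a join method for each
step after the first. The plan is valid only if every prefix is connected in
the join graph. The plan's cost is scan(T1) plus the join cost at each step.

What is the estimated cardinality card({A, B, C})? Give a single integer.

1440

Tables in S: A(400), B(60), C(120)
Edges inside S: B-A(d=25), A-C(d=80)
numerator = 400 * 60 * 120 = 2880000
denominator = 25 * 80 = 2000
card(S) = 2880000 / 2000 = 1440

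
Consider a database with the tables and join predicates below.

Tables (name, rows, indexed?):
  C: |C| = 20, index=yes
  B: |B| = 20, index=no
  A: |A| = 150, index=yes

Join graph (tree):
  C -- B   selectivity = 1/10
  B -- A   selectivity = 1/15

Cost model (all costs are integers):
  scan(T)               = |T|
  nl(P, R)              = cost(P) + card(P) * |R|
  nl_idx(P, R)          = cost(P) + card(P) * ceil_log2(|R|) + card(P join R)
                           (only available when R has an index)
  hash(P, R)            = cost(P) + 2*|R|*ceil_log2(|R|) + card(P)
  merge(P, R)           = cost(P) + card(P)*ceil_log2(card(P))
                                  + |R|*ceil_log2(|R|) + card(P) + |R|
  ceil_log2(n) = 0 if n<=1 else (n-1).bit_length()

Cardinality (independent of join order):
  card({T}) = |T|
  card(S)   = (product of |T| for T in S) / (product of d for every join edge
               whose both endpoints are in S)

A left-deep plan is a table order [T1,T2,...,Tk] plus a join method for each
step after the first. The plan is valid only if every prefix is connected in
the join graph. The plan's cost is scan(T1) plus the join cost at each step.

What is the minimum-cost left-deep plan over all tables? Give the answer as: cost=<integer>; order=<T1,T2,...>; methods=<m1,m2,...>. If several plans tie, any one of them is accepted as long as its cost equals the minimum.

cost=780; order=B,A,C; methods=nl_idx,hash

Selinger DP (subsets sized 1..n):
  {C}: scan cost=20, card=20
  {B}: scan cost=20, card=20
  {A}: scan cost=150, card=150
  {BC}: card=40; try (C,nl_idx)→160, (C,hash)→240, (B,hash)→240, (C,merge)→260, (B,merge)→260, (C,nl)→420 …(+1); best=160 via (C,nl_idx)
  {AB}: card=200; try (A,nl_idx)→380, (B,hash)→500, (A,merge)→1490, (B,merge)→1620, (A,hash)→2440, (A,nl)→3020 …(+1); best=380 via (A,nl_idx)
  {ABC}: card=400; try (C,hash)→780, (A,nl_idx)→880, (C,nl_idx)→1780, (A,merge)→1790, (C,merge)→2300, (A,hash)→2600 …(+2); best=780 via (C,hash)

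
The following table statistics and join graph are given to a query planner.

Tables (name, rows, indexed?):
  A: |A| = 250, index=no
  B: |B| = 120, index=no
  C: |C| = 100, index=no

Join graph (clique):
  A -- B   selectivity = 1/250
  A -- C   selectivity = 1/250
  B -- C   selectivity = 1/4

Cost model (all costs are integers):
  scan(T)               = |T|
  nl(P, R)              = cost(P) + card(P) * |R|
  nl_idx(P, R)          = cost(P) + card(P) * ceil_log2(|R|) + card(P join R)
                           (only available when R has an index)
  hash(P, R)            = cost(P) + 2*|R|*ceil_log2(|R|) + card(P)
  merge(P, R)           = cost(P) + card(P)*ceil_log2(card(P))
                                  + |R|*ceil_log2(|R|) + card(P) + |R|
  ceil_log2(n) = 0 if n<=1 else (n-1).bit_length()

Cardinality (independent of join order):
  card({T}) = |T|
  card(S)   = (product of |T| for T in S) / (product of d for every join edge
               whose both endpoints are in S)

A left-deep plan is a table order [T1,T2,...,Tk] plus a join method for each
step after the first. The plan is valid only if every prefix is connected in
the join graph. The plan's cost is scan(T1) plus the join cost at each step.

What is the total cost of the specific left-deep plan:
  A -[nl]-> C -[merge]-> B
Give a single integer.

step 1: scan A: cost=250, card=250
step 2: join C via nl
    card(P join C) = 250*100/(250) = 100
    cost = 250 + 250*100 = 25250
step 3: join B via merge
    card(P join B) = 100*120/(250*4) = 12
    cost = 25250 + 100*7 + 120*7 + 100 + 120 = 27010

27010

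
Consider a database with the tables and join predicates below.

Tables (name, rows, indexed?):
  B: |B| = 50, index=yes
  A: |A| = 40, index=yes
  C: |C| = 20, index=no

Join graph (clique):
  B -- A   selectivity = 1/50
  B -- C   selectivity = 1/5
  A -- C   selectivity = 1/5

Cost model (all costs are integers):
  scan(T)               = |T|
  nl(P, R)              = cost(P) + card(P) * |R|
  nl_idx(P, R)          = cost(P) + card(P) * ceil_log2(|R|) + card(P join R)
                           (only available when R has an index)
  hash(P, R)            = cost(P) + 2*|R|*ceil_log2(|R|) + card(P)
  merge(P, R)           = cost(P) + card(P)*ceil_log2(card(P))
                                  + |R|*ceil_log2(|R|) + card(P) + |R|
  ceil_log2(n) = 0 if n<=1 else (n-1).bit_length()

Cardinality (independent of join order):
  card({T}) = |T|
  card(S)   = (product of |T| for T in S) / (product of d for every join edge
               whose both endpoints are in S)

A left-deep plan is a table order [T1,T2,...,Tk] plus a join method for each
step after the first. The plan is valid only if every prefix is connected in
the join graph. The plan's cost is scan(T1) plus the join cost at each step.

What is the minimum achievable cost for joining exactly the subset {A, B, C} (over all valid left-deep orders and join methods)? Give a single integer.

Selinger DP over subsets of {A,B,C}:
  {B}: scan cost=50, card=50
  {A}: scan cost=40, card=40
  {C}: scan cost=20, card=20
  {AB}: card=40; try (B,nl_idx)→320, (A,nl_idx)→390, (A,hash)→580, (B,merge)→670, (B,hash)→680, (A,merge)→680 …(+2); best=320 via (B,nl_idx)
  {BC}: card=200; try (C,hash)→300, (B,nl_idx)→340, (B,merge)→490, (C,merge)→520, (B,hash)→640, (B,nl)→1020 …(+1); best=300 via (C,hash)
  {AC}: card=160; try (C,hash)→280, (A,nl_idx)→300, (A,merge)→420, (C,merge)→440, (A,hash)→520, (A,nl)→820 …(+1); best=280 via (C,hash)
  {ABC}: card=32; try (C,hash)→560, (C,merge)→720, (A,hash)→980, (B,hash)→1040, (C,nl)→1120, (B,nl_idx)→1272 …(+5); best=560 via (C,hash)

560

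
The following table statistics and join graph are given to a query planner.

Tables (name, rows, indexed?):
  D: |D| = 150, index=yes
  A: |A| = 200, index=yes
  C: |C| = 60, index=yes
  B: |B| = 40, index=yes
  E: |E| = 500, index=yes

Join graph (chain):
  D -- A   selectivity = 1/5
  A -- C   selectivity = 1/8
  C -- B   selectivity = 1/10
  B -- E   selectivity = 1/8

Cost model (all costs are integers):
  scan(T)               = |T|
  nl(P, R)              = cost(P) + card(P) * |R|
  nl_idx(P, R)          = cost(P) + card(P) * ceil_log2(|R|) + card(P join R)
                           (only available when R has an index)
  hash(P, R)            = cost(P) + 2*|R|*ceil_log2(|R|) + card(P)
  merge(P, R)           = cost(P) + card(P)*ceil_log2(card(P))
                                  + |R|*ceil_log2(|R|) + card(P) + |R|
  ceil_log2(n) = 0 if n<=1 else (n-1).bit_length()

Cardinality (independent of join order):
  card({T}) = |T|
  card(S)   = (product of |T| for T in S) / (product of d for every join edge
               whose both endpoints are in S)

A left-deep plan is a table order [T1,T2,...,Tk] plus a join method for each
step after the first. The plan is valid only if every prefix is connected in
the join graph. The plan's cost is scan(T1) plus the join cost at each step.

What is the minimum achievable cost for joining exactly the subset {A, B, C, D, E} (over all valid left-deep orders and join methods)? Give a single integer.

Selinger DP over subsets of {A,B,C,D,E}:
  {D}: scan cost=150, card=150
  {A}: scan cost=200, card=200
  {C}: scan cost=60, card=60
  {B}: scan cost=40, card=40
  {E}: scan cost=500, card=500
  {AD}: card=6000; try (D,hash)→2800, (A,merge)→3300, (D,merge)→3350, (A,hash)→3500, (A,nl_idx)→7350, (D,nl_idx)→7800 …(+2); best=2800 via (D,hash)
  {AC}: card=1500; try (C,hash)→1120, (A,nl_idx)→2040, (A,merge)→2280, (C,merge)→2420, (C,nl_idx)→2900, (A,hash)→3320 …(+2); best=1120 via (C,hash)
  {BC}: card=240; try (C,nl_idx)→520, (B,hash)→600, (B,nl_idx)→660, (C,merge)→740, (B,merge)→760, (C,hash)→800 …(+2); best=520 via (C,nl_idx)
  {BE}: card=2500; try (B,hash)→1480, (E,nl_idx)→2900, (E,merge)→5320, (B,merge)→5780, (B,nl_idx)→6000, (E,hash)→9080 …(+2); best=1480 via (B,hash)
  {ACD}: card=45000; try (D,hash)→5020, (C,hash)→9520, (D,merge)→20470, (D,nl_idx)→58120, (C,nl_idx)→83800, (C,merge)→87220 …(+2); best=5020 via (D,hash)
  {ABC}: card=6000; try (B,hash)→3100, (A,hash)→3960, (A,merge)→4480, (A,nl_idx)→8440, (B,nl_idx)→16120, (B,merge)→19400 …(+2); best=3100 via (B,hash)
  {BCE}: card=15000; try (C,hash)→4700, (E,merge)→7680, (E,hash)→9760, (E,nl_idx)→17680, (C,nl_idx)→31480, (C,merge)→34400 …(+2); best=4700 via (C,hash)
  {ABCD}: card=180000; try (D,hash)→11500, (B,hash)→50500, (D,merge)→88450, (D,nl_idx)→231100, (B,nl_idx)→455020, (B,merge)→770300 …(+2); best=11500 via (D,hash)
  {ABCE}: card=375000; try (E,hash)→18100, (A,hash)→22900, (E,merge)→92100, (A,merge)→231500, (E,nl_idx)→432100, (A,nl_idx)→499700 …(+2); best=18100 via (E,hash)
  {ABCDE}: card=11250000; try (E,hash)→200500, (D,hash)→395500, (E,merge)→3436500, (D,merge)→7519450, (E,nl_idx)→12881500, (D,nl_idx)→14268100 …(+2); best=200500 via (E,hash)

200500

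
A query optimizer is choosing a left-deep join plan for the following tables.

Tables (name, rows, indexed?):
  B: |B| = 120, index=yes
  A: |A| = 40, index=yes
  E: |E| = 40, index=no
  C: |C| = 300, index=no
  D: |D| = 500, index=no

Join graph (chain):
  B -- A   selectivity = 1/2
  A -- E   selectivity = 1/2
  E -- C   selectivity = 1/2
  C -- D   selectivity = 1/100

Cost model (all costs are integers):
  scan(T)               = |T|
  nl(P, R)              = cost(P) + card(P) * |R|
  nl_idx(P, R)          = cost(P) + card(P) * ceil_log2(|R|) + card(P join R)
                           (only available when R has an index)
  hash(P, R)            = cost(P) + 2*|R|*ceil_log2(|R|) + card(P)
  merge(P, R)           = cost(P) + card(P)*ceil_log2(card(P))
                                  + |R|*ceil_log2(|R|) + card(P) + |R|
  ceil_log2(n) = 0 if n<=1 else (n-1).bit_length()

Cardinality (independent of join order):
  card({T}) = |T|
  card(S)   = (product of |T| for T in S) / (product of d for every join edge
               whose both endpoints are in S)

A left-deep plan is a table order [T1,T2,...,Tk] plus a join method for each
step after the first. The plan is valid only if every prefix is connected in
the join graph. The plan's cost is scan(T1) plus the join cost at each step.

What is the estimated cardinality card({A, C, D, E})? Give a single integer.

Tables in S: A(40), C(300), D(500), E(40)
Edges inside S: A-E(d=2), E-C(d=2), C-D(d=100)
numerator = 40 * 300 * 500 * 40 = 240000000
denominator = 2 * 2 * 100 = 400
card(S) = 240000000 / 400 = 600000

600000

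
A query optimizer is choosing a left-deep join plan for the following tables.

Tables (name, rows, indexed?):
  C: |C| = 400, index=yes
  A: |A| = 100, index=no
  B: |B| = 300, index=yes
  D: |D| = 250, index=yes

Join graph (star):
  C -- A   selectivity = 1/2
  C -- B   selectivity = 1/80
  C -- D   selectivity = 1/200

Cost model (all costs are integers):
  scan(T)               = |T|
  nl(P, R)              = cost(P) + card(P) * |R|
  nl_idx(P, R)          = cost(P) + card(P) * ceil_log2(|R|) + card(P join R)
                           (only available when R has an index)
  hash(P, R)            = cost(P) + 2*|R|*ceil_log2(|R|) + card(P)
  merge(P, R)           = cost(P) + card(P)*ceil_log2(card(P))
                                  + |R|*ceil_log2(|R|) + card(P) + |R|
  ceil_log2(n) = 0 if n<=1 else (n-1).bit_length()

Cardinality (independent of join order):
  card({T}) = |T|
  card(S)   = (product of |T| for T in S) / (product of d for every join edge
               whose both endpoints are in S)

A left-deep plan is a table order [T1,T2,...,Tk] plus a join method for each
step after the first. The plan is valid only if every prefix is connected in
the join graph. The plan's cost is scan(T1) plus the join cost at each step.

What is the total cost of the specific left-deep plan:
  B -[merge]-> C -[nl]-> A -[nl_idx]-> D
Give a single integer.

851050

step 1: scan B: cost=300, card=300
step 2: join C via merge
    card(P join C) = 300*400/(80) = 1500
    cost = 300 + 300*9 + 400*9 + 300 + 400 = 7300
step 3: join A via nl
    card(P join A) = 1500*100/(2) = 75000
    cost = 7300 + 1500*100 = 157300
step 4: join D via nl_idx
    card(P join D) = 75000*250/(200) = 93750
    cost = 157300 + 75000*8 + 93750 = 851050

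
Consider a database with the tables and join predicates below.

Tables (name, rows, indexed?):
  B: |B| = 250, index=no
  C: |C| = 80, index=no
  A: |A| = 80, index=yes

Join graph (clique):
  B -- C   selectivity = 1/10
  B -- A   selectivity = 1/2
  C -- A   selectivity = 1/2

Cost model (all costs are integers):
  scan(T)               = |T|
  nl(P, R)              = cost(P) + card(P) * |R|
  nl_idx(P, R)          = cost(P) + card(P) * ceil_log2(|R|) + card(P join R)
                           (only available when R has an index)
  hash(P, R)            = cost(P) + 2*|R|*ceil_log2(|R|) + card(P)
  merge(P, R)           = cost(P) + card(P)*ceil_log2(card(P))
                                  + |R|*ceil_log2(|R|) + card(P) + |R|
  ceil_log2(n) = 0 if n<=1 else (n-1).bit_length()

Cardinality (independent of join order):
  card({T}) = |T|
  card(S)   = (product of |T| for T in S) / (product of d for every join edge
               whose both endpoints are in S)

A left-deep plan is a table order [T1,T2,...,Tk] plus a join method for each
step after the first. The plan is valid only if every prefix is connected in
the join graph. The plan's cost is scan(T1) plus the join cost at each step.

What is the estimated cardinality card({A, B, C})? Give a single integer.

Tables in S: A(80), B(250), C(80)
Edges inside S: B-C(d=10), B-A(d=2), C-A(d=2)
numerator = 80 * 250 * 80 = 1600000
denominator = 10 * 2 * 2 = 40
card(S) = 1600000 / 40 = 40000

40000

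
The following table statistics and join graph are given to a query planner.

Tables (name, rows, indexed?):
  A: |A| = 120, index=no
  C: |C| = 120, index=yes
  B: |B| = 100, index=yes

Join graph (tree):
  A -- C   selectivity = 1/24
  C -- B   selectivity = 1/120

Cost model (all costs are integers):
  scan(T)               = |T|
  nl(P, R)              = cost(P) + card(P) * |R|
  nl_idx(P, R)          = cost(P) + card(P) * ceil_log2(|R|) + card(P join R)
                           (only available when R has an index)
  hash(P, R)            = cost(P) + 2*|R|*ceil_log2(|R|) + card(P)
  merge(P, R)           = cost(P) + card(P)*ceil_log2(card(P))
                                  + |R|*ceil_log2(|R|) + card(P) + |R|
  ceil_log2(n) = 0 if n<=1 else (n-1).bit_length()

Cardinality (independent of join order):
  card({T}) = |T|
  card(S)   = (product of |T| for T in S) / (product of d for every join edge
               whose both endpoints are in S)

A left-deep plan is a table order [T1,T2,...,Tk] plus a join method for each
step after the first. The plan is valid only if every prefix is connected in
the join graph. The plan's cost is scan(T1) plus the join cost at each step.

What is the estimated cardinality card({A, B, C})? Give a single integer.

Tables in S: A(120), B(100), C(120)
Edges inside S: A-C(d=24), C-B(d=120)
numerator = 120 * 100 * 120 = 1440000
denominator = 24 * 120 = 2880
card(S) = 1440000 / 2880 = 500

500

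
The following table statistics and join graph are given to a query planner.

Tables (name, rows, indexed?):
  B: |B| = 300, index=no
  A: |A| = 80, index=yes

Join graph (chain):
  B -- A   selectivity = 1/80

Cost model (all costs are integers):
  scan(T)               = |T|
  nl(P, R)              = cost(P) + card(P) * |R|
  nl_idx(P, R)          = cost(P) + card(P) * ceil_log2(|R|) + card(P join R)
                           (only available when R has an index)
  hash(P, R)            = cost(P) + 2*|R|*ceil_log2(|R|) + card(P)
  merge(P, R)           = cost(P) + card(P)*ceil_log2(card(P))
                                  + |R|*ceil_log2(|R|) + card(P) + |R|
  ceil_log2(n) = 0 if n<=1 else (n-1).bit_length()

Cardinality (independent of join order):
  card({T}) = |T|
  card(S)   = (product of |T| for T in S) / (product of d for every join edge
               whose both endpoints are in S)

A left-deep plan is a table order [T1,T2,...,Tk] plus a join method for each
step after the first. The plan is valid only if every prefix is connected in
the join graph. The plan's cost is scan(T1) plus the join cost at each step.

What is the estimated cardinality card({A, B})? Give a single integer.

300

Tables in S: A(80), B(300)
Edges inside S: B-A(d=80)
numerator = 80 * 300 = 24000
denominator = 80 = 80
card(S) = 24000 / 80 = 300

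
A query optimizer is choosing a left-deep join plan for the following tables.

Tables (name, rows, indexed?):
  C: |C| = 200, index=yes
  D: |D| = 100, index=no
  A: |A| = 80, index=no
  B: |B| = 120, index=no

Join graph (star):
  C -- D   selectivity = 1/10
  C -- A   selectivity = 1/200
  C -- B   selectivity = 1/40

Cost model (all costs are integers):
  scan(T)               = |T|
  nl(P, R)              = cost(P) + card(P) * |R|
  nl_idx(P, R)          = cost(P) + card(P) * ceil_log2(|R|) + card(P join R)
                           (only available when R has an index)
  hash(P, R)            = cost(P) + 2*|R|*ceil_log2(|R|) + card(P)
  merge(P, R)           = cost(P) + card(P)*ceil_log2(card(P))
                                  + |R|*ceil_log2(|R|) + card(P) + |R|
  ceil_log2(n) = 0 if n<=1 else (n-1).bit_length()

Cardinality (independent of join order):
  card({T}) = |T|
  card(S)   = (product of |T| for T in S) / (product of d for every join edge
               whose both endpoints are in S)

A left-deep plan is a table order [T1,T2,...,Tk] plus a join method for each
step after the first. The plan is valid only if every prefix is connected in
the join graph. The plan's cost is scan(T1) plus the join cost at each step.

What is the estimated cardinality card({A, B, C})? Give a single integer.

240

Tables in S: A(80), B(120), C(200)
Edges inside S: C-A(d=200), C-B(d=40)
numerator = 80 * 120 * 200 = 1920000
denominator = 200 * 40 = 8000
card(S) = 1920000 / 8000 = 240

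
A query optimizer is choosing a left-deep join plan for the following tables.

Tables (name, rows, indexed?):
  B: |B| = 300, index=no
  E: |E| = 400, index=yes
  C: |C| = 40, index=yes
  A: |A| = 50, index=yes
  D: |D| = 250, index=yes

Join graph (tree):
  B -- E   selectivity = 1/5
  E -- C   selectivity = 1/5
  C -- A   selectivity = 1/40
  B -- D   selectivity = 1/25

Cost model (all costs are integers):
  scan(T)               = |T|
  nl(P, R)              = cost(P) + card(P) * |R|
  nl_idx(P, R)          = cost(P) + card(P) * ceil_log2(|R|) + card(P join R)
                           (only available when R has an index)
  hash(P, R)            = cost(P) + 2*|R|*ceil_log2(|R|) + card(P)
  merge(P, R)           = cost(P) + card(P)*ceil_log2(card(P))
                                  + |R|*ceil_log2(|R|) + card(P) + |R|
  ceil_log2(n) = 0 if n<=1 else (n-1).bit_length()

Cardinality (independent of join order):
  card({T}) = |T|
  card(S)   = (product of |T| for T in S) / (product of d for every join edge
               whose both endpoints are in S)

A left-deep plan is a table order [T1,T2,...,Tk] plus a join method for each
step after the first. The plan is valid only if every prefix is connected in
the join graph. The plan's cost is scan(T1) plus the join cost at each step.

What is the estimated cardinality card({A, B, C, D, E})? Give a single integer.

2400000

Tables in S: A(50), B(300), C(40), D(250), E(400)
Edges inside S: B-E(d=5), E-C(d=5), C-A(d=40), B-D(d=25)
numerator = 50 * 300 * 40 * 250 * 400 = 60000000000
denominator = 5 * 5 * 40 * 25 = 25000
card(S) = 60000000000 / 25000 = 2400000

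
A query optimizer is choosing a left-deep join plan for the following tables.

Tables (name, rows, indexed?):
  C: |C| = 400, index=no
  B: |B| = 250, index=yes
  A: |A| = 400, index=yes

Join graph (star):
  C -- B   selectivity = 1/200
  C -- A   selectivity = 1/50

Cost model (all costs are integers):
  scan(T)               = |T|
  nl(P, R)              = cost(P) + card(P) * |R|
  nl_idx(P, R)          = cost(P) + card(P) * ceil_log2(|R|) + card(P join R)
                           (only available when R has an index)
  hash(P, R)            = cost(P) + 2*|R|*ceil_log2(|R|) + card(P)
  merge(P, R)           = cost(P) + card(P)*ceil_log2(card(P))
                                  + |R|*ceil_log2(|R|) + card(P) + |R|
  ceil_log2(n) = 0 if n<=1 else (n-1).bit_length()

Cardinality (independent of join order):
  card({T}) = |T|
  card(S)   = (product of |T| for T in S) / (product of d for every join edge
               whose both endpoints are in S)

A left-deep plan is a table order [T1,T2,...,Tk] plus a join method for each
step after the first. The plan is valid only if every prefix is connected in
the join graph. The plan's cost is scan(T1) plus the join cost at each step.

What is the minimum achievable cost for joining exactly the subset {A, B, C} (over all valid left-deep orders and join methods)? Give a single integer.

Selinger DP over subsets of {A,B,C}:
  {C}: scan cost=400, card=400
  {B}: scan cost=250, card=250
  {A}: scan cost=400, card=400
  {BC}: card=500; try (B,nl_idx)→4100, (B,hash)→4800, (C,merge)→6500, (B,merge)→6650, (C,hash)→7700, (C,nl)→100250 …(+1); best=4100 via (B,nl_idx)
  {AC}: card=3200; try (A,nl_idx)→7200, (C,hash)→8000, (A,hash)→8000, (C,merge)→8400, (A,merge)→8400, (C,nl)→160400 …(+1); best=7200 via (A,nl_idx)
  {ABC}: card=4000; try (A,hash)→11800, (A,nl_idx)→12600, (A,merge)→13100, (B,hash)→14400, (B,nl_idx)→36800, (B,merge)→51050 …(+2); best=11800 via (A,hash)

11800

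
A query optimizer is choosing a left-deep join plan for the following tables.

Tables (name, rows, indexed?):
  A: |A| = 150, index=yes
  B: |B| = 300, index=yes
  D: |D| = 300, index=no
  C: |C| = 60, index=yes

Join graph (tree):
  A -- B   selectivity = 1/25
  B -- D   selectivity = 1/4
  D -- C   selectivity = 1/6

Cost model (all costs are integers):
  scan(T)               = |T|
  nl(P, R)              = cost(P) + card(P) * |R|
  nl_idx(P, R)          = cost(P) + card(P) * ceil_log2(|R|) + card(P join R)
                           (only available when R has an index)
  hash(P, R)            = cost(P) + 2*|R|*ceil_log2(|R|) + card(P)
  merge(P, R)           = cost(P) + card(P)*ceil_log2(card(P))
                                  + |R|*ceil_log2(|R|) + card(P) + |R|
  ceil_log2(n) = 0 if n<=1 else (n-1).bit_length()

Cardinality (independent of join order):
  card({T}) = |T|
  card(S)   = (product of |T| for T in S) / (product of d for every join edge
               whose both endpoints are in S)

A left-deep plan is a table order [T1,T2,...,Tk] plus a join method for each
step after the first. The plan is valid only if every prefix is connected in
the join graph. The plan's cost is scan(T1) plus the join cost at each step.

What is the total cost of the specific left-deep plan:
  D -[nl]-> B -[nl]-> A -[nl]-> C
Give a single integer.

step 1: scan D: cost=300, card=300
step 2: join B via nl
    card(P join B) = 300*300/(4) = 22500
    cost = 300 + 300*300 = 90300
step 3: join A via nl
    card(P join A) = 22500*150/(25) = 135000
    cost = 90300 + 22500*150 = 3465300
step 4: join C via nl
    card(P join C) = 135000*60/(6) = 1350000
    cost = 3465300 + 135000*60 = 11565300

11565300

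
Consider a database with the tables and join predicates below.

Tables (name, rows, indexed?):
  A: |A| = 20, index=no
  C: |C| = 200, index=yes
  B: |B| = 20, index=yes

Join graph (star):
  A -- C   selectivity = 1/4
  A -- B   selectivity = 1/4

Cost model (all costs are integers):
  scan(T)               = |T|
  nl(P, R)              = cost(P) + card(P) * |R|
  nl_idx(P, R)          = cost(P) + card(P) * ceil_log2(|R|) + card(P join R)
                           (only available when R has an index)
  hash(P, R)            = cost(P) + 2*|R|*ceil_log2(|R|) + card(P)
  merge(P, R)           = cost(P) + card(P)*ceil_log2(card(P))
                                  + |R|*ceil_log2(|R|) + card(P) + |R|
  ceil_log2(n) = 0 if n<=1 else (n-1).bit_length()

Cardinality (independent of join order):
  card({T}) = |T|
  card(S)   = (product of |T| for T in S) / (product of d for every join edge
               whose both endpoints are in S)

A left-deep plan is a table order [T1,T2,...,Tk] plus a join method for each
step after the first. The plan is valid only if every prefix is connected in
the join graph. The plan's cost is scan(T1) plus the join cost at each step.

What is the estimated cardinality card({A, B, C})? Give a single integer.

Tables in S: A(20), B(20), C(200)
Edges inside S: A-C(d=4), A-B(d=4)
numerator = 20 * 20 * 200 = 80000
denominator = 4 * 4 = 16
card(S) = 80000 / 16 = 5000

5000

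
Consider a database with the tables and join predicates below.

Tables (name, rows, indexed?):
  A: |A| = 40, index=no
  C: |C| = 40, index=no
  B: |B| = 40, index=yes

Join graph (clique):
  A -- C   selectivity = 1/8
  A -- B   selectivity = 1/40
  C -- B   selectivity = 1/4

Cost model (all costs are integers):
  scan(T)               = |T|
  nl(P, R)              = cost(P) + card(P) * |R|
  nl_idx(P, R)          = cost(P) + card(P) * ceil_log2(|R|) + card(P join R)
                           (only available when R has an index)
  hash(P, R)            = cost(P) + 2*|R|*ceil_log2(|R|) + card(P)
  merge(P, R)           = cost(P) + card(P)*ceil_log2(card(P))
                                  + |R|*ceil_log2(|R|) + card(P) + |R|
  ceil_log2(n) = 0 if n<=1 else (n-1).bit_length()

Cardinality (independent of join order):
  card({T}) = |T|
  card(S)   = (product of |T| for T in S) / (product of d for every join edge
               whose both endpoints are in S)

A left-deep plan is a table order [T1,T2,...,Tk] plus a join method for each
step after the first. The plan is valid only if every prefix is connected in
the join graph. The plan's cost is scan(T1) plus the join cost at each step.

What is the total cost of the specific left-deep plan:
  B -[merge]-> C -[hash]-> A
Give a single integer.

step 1: scan B: cost=40, card=40
step 2: join C via merge
    card(P join C) = 40*40/(4) = 400
    cost = 40 + 40*6 + 40*6 + 40 + 40 = 600
step 3: join A via hash
    card(P join A) = 400*40/(8*40) = 50
    cost = 600 + 2*40*6 + 400 = 1480

1480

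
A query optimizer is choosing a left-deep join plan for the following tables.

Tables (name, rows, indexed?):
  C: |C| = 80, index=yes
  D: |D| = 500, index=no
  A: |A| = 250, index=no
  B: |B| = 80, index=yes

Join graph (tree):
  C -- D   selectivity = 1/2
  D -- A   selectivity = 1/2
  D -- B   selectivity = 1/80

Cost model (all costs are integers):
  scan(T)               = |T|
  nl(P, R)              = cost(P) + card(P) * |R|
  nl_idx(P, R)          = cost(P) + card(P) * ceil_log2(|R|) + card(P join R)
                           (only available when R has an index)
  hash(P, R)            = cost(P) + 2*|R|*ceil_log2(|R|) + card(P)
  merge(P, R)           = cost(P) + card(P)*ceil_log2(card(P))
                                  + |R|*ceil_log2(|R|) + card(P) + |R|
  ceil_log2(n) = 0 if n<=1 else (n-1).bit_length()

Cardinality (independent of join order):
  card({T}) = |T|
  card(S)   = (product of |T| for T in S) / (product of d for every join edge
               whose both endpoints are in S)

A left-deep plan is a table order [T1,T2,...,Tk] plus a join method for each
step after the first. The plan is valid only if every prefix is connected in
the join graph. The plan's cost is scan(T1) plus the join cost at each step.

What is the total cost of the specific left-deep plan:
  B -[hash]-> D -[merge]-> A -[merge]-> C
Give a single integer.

1079550

step 1: scan B: cost=80, card=80
step 2: join D via hash
    card(P join D) = 80*500/(80) = 500
    cost = 80 + 2*500*9 + 80 = 9160
step 3: join A via merge
    card(P join A) = 500*250/(2) = 62500
    cost = 9160 + 500*9 + 250*8 + 500 + 250 = 16410
step 4: join C via merge
    card(P join C) = 62500*80/(2) = 2500000
    cost = 16410 + 62500*16 + 80*7 + 62500 + 80 = 1079550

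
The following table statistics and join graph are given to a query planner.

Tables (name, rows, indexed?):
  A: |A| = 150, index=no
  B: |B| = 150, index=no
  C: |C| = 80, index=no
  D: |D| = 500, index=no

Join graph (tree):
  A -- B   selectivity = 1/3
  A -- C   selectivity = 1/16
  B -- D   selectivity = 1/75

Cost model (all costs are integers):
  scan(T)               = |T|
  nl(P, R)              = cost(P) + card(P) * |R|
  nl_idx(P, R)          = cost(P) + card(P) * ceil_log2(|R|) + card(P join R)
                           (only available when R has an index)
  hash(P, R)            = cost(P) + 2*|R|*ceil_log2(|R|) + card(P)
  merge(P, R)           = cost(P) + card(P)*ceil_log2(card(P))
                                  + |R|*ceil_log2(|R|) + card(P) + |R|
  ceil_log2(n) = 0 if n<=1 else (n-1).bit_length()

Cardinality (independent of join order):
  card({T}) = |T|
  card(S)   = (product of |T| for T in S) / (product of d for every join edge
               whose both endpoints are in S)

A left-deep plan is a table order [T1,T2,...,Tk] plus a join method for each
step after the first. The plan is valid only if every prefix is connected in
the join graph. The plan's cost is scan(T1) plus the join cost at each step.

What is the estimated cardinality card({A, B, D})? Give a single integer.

50000

Tables in S: A(150), B(150), D(500)
Edges inside S: A-B(d=3), B-D(d=75)
numerator = 150 * 150 * 500 = 11250000
denominator = 3 * 75 = 225
card(S) = 11250000 / 225 = 50000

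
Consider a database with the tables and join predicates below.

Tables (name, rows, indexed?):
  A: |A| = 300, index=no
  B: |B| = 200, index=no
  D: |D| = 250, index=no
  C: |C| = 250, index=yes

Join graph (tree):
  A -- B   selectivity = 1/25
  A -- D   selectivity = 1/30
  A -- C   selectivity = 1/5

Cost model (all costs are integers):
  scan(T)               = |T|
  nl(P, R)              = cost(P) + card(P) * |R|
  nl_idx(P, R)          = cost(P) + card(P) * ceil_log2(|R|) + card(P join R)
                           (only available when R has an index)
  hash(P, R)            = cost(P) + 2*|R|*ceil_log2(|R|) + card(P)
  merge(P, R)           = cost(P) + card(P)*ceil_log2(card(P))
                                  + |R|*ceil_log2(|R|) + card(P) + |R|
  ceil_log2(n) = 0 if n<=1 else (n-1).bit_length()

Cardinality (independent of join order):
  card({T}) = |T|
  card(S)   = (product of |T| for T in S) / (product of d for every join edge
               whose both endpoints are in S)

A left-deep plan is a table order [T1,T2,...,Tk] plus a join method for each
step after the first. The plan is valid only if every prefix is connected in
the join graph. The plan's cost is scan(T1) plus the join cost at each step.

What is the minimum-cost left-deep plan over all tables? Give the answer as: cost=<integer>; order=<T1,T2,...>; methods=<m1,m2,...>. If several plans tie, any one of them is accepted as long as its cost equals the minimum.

cost=34200; order=A,B,D,C; methods=hash,hash,hash

Selinger DP (subsets sized 1..n):
  {A}: scan cost=300, card=300
  {B}: scan cost=200, card=200
  {D}: scan cost=250, card=250
  {C}: scan cost=250, card=250
  {AB}: card=2400; try (B,hash)→3800, (A,merge)→5000, (B,merge)→5100, (A,hash)→5800, (A,nl)→60200, (B,nl)→60300; best=3800 via (B,hash)
  {AD}: card=2500; try (D,hash)→4600, (A,merge)→5500, (D,merge)→5550, (A,hash)→5900, (A,nl)→75250, (D,nl)→75300; best=4600 via (D,hash)
  {AC}: card=15000; try (C,hash)→4600, (A,merge)→5500, (C,merge)→5550, (A,hash)→5900, (C,nl_idx)→17700, (A,nl)→75250 …(+1); best=4600 via (C,hash)
  {ABD}: card=20000; try (D,hash)→10200, (B,hash)→10300, (D,merge)→37250, (B,merge)→38900, (B,nl)→504600, (D,nl)→603800; best=10200 via (D,hash)
  {ABC}: card=120000; try (C,hash)→10200, (B,hash)→22800, (C,merge)→37250, (C,nl_idx)→143000, (B,merge)→231400, (C,nl)→603800 …(+1); best=10200 via (C,hash)
  {ACD}: card=125000; try (C,hash)→11100, (D,hash)→23600, (C,merge)→39350, (C,nl_idx)→149600, (D,merge)→231850, (C,nl)→629600 …(+1); best=11100 via (C,hash)
  {ABCD}: card=1000000; try (C,hash)→34200, (D,hash)→134200, (B,hash)→139300, (C,merge)→332450, (C,nl_idx)→1170200, (D,merge)→2172450 …(+4); best=34200 via (C,hash)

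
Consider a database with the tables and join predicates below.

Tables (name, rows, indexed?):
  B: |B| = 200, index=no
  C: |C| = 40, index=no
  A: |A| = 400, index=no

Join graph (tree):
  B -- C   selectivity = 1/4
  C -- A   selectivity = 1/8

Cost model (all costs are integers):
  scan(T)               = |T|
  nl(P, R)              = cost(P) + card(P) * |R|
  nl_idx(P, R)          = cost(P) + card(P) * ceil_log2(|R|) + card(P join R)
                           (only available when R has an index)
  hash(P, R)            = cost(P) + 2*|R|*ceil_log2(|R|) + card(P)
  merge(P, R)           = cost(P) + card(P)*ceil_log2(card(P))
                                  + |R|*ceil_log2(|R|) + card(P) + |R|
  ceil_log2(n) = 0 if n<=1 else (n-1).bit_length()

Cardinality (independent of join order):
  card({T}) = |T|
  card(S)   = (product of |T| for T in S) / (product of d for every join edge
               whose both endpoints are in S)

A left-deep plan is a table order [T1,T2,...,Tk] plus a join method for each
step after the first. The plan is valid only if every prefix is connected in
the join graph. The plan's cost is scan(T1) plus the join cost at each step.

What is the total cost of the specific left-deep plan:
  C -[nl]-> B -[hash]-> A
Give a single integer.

step 1: scan C: cost=40, card=40
step 2: join B via nl
    card(P join B) = 40*200/(4) = 2000
    cost = 40 + 40*200 = 8040
step 3: join A via hash
    card(P join A) = 2000*400/(8) = 100000
    cost = 8040 + 2*400*9 + 2000 = 17240

17240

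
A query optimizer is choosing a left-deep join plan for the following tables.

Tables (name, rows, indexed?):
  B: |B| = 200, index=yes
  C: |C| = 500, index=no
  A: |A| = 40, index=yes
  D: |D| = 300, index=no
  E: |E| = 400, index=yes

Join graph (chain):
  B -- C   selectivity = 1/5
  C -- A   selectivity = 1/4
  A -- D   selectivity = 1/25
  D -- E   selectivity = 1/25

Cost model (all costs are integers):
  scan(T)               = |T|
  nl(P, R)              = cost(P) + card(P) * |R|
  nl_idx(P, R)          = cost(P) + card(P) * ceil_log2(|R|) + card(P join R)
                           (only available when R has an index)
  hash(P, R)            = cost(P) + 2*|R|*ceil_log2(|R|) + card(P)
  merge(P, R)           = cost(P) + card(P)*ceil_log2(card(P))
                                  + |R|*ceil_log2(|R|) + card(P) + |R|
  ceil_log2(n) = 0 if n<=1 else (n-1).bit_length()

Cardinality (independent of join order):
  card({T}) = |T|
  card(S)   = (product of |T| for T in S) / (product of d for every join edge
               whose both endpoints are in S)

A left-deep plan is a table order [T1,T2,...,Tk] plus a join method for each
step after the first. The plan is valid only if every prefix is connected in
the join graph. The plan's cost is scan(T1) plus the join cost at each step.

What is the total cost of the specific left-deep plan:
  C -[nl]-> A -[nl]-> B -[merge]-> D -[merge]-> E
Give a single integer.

step 1: scan C: cost=500, card=500
step 2: join A via nl
    card(P join A) = 500*40/(4) = 5000
    cost = 500 + 500*40 = 20500
step 3: join B via nl
    card(P join B) = 5000*200/(5) = 200000
    cost = 20500 + 5000*200 = 1020500
step 4: join D via merge
    card(P join D) = 200000*300/(25) = 2400000
    cost = 1020500 + 200000*18 + 300*9 + 200000 + 300 = 4823500
step 5: join E via merge
    card(P join E) = 2400000*400/(25) = 38400000
    cost = 4823500 + 2400000*22 + 400*9 + 2400000 + 400 = 60027500

60027500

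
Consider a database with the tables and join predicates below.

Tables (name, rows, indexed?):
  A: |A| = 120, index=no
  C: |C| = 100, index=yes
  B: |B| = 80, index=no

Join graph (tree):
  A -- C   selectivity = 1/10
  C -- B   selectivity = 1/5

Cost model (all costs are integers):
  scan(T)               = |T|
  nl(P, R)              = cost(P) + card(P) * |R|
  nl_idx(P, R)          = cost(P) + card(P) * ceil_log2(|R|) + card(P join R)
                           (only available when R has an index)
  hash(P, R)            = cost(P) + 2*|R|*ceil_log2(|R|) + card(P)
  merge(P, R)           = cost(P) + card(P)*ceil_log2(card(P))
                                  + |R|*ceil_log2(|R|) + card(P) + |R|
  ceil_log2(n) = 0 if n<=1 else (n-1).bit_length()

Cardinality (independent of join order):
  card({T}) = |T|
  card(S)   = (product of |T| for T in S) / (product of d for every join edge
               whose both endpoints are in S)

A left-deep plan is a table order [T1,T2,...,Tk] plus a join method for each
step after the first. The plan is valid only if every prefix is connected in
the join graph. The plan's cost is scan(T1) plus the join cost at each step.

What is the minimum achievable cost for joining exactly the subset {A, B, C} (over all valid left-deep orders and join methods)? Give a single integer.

Selinger DP over subsets of {A,B,C}:
  {A}: scan cost=120, card=120
  {C}: scan cost=100, card=100
  {B}: scan cost=80, card=80
  {AC}: card=1200; try (C,hash)→1640, (A,merge)→1860, (C,merge)→1880, (A,hash)→1880, (C,nl_idx)→2160, (A,nl)→12100 …(+1); best=1640 via (C,hash)
  {BC}: card=1600; try (B,hash)→1320, (C,merge)→1520, (B,merge)→1540, (C,hash)→1560, (C,nl_idx)→2240, (C,nl)→8080 …(+1); best=1320 via (B,hash)
  {ABC}: card=19200; try (B,hash)→3960, (A,hash)→4600, (B,merge)→16680, (A,merge)→21480, (B,nl)→97640, (A,nl)→193320; best=3960 via (B,hash)

3960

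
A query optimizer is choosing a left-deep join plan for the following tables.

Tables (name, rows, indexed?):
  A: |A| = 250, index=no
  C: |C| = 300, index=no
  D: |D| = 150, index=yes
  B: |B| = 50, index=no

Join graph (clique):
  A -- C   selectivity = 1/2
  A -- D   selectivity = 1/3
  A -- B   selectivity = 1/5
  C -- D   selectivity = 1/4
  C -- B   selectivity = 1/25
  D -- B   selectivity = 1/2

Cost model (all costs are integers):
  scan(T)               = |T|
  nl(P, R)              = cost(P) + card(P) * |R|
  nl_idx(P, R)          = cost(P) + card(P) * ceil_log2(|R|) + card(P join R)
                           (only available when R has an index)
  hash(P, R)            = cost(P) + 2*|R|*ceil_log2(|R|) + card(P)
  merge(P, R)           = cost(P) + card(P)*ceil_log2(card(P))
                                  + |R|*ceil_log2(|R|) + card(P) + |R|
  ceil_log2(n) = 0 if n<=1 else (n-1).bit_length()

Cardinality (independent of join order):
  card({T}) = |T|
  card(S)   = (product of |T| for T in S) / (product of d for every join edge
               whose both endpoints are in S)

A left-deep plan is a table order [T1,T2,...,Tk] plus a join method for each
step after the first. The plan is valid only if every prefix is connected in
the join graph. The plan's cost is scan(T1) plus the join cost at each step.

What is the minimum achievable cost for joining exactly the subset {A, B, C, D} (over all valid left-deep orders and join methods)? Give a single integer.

Selinger DP over subsets of {A,B,C,D}:
  {A}: scan cost=250, card=250
  {C}: scan cost=300, card=300
  {D}: scan cost=150, card=150
  {B}: scan cost=50, card=50
  {AC}: card=37500; try (A,hash)→4600, (C,merge)→5500, (A,merge)→5550, (C,hash)→5900, (C,nl)→75250, (A,nl)→75300; best=4600 via (A,hash)
  {AD}: card=12500; try (D,hash)→2900, (A,merge)→3750, (D,merge)→3850, (A,hash)→4300, (D,nl_idx)→14750, (A,nl)→37650 …(+1); best=2900 via (D,hash)
  {AB}: card=2500; try (B,hash)→1100, (A,merge)→2650, (B,merge)→2850, (A,hash)→4100, (A,nl)→12550, (B,nl)→12750; best=1100 via (B,hash)
  {CD}: card=11250; try (D,hash)→3000, (C,merge)→4500, (D,merge)→4650, (C,hash)→5700, (D,nl_idx)→13950, (C,nl)→45150 …(+1); best=3000 via (D,hash)
  {BC}: card=600; try (B,hash)→1200, (C,merge)→3400, (B,merge)→3650, (C,hash)→5500, (C,nl)→15050, (B,nl)→15300; best=1200 via (B,hash)
  {BD}: card=3750; try (B,hash)→900, (D,merge)→1750, (B,merge)→1850, (D,hash)→2500, (D,nl_idx)→4200, (D,nl)→7550 …(+1); best=900 via (B,hash)
  {ACD}: card=468750; try (A,hash)→18250, (C,hash)→20800, (D,hash)→44500, (A,merge)→174000, (C,merge)→193400, (D,merge)→643450 …(+4); best=18250 via (A,hash)
  {ABC}: card=15000; try (A,hash)→5800, (C,hash)→9000, (A,merge)→10050, (C,merge)→36600, (B,hash)→42700, (A,nl)→151200 …(+3); best=5800 via (A,hash)
  {ABD}: card=62500; try (D,hash)→6000, (A,hash)→8650, (B,hash)→16000, (D,merge)→34950, (A,merge)→51900, (D,nl_idx)→83600 …(+4); best=6000 via (D,hash)
  {BCD}: card=11250; try (D,hash)→4200, (D,merge)→9150, (C,hash)→10050, (B,hash)→14850, (D,nl_idx)→17250, (C,merge)→52650 …(+4); best=4200 via (D,hash)
  {ABCD}: card=93750; try (A,hash)→19450, (D,hash)→23200, (C,hash)→73900, (A,merge)→175200, (D,nl_idx)→219550, (D,merge)→232150 …(+7); best=19450 via (A,hash)

19450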